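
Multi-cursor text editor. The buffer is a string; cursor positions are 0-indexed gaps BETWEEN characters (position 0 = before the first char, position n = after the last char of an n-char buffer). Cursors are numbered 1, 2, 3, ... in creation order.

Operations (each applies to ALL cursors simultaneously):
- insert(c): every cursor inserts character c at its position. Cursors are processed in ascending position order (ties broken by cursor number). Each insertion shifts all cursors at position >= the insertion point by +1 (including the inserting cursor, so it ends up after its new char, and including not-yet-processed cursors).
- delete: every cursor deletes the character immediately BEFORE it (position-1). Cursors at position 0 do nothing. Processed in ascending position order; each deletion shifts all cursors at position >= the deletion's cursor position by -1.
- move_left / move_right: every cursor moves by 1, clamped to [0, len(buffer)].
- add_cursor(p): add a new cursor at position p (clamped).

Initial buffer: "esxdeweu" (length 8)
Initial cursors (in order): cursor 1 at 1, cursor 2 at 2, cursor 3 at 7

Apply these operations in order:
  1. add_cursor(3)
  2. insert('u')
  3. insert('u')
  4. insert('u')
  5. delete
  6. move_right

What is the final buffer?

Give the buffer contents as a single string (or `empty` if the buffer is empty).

Answer: euusuuxuudeweuuu

Derivation:
After op 1 (add_cursor(3)): buffer="esxdeweu" (len 8), cursors c1@1 c2@2 c4@3 c3@7, authorship ........
After op 2 (insert('u')): buffer="eusuxudeweuu" (len 12), cursors c1@2 c2@4 c4@6 c3@11, authorship .1.2.4....3.
After op 3 (insert('u')): buffer="euusuuxuudeweuuu" (len 16), cursors c1@3 c2@6 c4@9 c3@15, authorship .11.22.44....33.
After op 4 (insert('u')): buffer="euuusuuuxuuudeweuuuu" (len 20), cursors c1@4 c2@8 c4@12 c3@19, authorship .111.222.444....333.
After op 5 (delete): buffer="euusuuxuudeweuuu" (len 16), cursors c1@3 c2@6 c4@9 c3@15, authorship .11.22.44....33.
After op 6 (move_right): buffer="euusuuxuudeweuuu" (len 16), cursors c1@4 c2@7 c4@10 c3@16, authorship .11.22.44....33.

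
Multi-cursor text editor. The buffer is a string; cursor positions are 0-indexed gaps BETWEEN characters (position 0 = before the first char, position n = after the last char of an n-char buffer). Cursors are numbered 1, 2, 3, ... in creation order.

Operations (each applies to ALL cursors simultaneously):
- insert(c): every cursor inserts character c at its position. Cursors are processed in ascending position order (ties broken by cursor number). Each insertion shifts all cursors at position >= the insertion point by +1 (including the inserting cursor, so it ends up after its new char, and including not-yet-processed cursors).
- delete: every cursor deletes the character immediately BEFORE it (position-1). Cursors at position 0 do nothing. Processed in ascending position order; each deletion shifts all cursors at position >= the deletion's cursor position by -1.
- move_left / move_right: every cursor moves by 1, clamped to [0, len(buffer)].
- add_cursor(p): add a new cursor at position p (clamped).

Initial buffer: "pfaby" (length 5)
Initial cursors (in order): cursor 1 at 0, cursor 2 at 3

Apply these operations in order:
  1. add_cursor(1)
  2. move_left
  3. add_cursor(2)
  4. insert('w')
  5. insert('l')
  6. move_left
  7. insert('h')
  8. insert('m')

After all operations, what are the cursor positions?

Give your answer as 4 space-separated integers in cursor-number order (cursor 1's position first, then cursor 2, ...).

After op 1 (add_cursor(1)): buffer="pfaby" (len 5), cursors c1@0 c3@1 c2@3, authorship .....
After op 2 (move_left): buffer="pfaby" (len 5), cursors c1@0 c3@0 c2@2, authorship .....
After op 3 (add_cursor(2)): buffer="pfaby" (len 5), cursors c1@0 c3@0 c2@2 c4@2, authorship .....
After op 4 (insert('w')): buffer="wwpfwwaby" (len 9), cursors c1@2 c3@2 c2@6 c4@6, authorship 13..24...
After op 5 (insert('l')): buffer="wwllpfwwllaby" (len 13), cursors c1@4 c3@4 c2@10 c4@10, authorship 1313..2424...
After op 6 (move_left): buffer="wwllpfwwllaby" (len 13), cursors c1@3 c3@3 c2@9 c4@9, authorship 1313..2424...
After op 7 (insert('h')): buffer="wwlhhlpfwwlhhlaby" (len 17), cursors c1@5 c3@5 c2@13 c4@13, authorship 131133..242244...
After op 8 (insert('m')): buffer="wwlhhmmlpfwwlhhmmlaby" (len 21), cursors c1@7 c3@7 c2@17 c4@17, authorship 13113133..24224244...

Answer: 7 17 7 17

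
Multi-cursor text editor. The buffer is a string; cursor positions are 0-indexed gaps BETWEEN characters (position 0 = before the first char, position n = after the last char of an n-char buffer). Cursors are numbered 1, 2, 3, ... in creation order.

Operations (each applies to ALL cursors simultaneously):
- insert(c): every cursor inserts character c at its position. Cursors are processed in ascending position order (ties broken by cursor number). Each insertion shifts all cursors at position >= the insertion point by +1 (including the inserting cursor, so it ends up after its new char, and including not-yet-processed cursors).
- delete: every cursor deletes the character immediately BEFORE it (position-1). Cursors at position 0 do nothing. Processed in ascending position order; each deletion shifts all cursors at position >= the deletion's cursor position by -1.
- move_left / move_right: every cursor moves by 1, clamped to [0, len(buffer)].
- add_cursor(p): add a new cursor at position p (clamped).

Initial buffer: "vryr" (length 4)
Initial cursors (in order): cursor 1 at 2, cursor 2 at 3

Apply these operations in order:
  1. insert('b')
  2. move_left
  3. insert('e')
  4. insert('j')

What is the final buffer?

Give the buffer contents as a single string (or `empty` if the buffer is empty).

Answer: vrejbyejbr

Derivation:
After op 1 (insert('b')): buffer="vrbybr" (len 6), cursors c1@3 c2@5, authorship ..1.2.
After op 2 (move_left): buffer="vrbybr" (len 6), cursors c1@2 c2@4, authorship ..1.2.
After op 3 (insert('e')): buffer="vrebyebr" (len 8), cursors c1@3 c2@6, authorship ..11.22.
After op 4 (insert('j')): buffer="vrejbyejbr" (len 10), cursors c1@4 c2@8, authorship ..111.222.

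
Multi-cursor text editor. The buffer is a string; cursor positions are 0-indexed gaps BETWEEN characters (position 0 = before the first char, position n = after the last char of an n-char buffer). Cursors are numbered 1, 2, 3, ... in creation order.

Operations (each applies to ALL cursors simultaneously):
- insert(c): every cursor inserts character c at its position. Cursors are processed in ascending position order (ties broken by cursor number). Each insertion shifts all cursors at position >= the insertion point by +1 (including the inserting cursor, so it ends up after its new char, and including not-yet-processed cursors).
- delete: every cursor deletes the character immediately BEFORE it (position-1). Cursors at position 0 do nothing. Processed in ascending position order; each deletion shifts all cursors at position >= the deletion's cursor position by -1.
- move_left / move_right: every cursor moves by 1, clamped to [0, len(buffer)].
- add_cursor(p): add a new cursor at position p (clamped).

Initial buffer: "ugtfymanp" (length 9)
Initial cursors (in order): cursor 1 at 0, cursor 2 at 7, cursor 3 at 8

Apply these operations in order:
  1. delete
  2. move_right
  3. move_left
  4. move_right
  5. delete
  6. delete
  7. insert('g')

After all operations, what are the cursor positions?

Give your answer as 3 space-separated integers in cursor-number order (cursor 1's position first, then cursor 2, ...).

After op 1 (delete): buffer="ugtfymp" (len 7), cursors c1@0 c2@6 c3@6, authorship .......
After op 2 (move_right): buffer="ugtfymp" (len 7), cursors c1@1 c2@7 c3@7, authorship .......
After op 3 (move_left): buffer="ugtfymp" (len 7), cursors c1@0 c2@6 c3@6, authorship .......
After op 4 (move_right): buffer="ugtfymp" (len 7), cursors c1@1 c2@7 c3@7, authorship .......
After op 5 (delete): buffer="gtfy" (len 4), cursors c1@0 c2@4 c3@4, authorship ....
After op 6 (delete): buffer="gt" (len 2), cursors c1@0 c2@2 c3@2, authorship ..
After op 7 (insert('g')): buffer="ggtgg" (len 5), cursors c1@1 c2@5 c3@5, authorship 1..23

Answer: 1 5 5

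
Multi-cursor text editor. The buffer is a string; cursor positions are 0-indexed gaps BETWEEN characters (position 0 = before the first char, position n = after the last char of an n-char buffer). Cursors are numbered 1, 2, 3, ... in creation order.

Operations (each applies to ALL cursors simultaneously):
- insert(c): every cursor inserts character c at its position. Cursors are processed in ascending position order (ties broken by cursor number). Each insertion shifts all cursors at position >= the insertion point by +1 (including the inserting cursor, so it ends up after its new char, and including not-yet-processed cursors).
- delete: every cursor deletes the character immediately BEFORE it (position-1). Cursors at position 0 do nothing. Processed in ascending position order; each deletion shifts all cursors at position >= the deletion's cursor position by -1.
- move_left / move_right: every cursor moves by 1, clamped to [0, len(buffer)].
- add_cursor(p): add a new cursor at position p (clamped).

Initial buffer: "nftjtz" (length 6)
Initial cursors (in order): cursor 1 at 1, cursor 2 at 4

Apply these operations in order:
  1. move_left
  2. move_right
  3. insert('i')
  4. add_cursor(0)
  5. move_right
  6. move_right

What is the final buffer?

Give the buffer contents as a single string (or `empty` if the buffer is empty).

After op 1 (move_left): buffer="nftjtz" (len 6), cursors c1@0 c2@3, authorship ......
After op 2 (move_right): buffer="nftjtz" (len 6), cursors c1@1 c2@4, authorship ......
After op 3 (insert('i')): buffer="niftjitz" (len 8), cursors c1@2 c2@6, authorship .1...2..
After op 4 (add_cursor(0)): buffer="niftjitz" (len 8), cursors c3@0 c1@2 c2@6, authorship .1...2..
After op 5 (move_right): buffer="niftjitz" (len 8), cursors c3@1 c1@3 c2@7, authorship .1...2..
After op 6 (move_right): buffer="niftjitz" (len 8), cursors c3@2 c1@4 c2@8, authorship .1...2..

Answer: niftjitz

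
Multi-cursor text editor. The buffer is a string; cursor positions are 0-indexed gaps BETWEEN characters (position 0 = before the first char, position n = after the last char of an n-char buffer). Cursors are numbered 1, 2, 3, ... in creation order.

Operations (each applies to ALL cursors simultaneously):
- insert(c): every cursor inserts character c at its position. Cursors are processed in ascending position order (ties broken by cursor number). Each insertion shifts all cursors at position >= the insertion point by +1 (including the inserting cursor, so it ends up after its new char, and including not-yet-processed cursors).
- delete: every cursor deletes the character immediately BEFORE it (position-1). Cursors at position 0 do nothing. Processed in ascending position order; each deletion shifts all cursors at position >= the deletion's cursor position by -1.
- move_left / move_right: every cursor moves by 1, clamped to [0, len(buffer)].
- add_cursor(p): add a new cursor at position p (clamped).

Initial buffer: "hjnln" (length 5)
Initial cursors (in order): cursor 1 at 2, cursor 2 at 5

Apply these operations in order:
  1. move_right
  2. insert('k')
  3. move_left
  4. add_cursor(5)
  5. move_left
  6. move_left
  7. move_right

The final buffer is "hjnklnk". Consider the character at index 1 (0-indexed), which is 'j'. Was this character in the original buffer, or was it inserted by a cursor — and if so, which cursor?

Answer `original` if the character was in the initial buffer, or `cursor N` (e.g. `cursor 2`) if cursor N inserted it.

Answer: original

Derivation:
After op 1 (move_right): buffer="hjnln" (len 5), cursors c1@3 c2@5, authorship .....
After op 2 (insert('k')): buffer="hjnklnk" (len 7), cursors c1@4 c2@7, authorship ...1..2
After op 3 (move_left): buffer="hjnklnk" (len 7), cursors c1@3 c2@6, authorship ...1..2
After op 4 (add_cursor(5)): buffer="hjnklnk" (len 7), cursors c1@3 c3@5 c2@6, authorship ...1..2
After op 5 (move_left): buffer="hjnklnk" (len 7), cursors c1@2 c3@4 c2@5, authorship ...1..2
After op 6 (move_left): buffer="hjnklnk" (len 7), cursors c1@1 c3@3 c2@4, authorship ...1..2
After op 7 (move_right): buffer="hjnklnk" (len 7), cursors c1@2 c3@4 c2@5, authorship ...1..2
Authorship (.=original, N=cursor N): . . . 1 . . 2
Index 1: author = original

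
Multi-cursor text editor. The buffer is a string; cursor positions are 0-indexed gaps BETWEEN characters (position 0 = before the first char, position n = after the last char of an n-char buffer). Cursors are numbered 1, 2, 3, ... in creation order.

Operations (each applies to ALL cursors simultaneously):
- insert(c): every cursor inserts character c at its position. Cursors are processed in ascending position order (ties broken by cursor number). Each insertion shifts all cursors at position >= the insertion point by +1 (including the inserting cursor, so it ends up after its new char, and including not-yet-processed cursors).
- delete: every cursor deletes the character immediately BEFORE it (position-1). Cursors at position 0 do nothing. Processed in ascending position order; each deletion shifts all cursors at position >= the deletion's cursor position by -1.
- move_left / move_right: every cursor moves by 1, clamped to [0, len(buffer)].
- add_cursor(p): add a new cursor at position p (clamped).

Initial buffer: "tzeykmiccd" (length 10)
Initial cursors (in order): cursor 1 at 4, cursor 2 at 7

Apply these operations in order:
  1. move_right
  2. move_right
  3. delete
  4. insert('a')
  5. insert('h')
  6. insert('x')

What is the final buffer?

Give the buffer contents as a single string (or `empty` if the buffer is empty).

After op 1 (move_right): buffer="tzeykmiccd" (len 10), cursors c1@5 c2@8, authorship ..........
After op 2 (move_right): buffer="tzeykmiccd" (len 10), cursors c1@6 c2@9, authorship ..........
After op 3 (delete): buffer="tzeykicd" (len 8), cursors c1@5 c2@7, authorship ........
After op 4 (insert('a')): buffer="tzeykaicad" (len 10), cursors c1@6 c2@9, authorship .....1..2.
After op 5 (insert('h')): buffer="tzeykahicahd" (len 12), cursors c1@7 c2@11, authorship .....11..22.
After op 6 (insert('x')): buffer="tzeykahxicahxd" (len 14), cursors c1@8 c2@13, authorship .....111..222.

Answer: tzeykahxicahxd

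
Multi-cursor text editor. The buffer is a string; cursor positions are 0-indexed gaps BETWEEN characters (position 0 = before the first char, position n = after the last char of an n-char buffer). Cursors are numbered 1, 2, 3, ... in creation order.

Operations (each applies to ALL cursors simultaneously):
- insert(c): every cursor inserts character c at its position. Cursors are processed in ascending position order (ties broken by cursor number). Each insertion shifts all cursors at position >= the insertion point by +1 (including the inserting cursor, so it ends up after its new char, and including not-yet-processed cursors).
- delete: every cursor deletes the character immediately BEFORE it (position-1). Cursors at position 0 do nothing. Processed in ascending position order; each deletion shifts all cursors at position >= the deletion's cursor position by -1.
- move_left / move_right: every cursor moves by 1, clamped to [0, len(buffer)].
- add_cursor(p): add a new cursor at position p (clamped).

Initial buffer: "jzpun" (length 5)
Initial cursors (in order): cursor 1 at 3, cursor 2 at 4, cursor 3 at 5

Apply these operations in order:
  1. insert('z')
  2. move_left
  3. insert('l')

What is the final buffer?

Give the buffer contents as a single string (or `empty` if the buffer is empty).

After op 1 (insert('z')): buffer="jzpzuznz" (len 8), cursors c1@4 c2@6 c3@8, authorship ...1.2.3
After op 2 (move_left): buffer="jzpzuznz" (len 8), cursors c1@3 c2@5 c3@7, authorship ...1.2.3
After op 3 (insert('l')): buffer="jzplzulznlz" (len 11), cursors c1@4 c2@7 c3@10, authorship ...11.22.33

Answer: jzplzulznlz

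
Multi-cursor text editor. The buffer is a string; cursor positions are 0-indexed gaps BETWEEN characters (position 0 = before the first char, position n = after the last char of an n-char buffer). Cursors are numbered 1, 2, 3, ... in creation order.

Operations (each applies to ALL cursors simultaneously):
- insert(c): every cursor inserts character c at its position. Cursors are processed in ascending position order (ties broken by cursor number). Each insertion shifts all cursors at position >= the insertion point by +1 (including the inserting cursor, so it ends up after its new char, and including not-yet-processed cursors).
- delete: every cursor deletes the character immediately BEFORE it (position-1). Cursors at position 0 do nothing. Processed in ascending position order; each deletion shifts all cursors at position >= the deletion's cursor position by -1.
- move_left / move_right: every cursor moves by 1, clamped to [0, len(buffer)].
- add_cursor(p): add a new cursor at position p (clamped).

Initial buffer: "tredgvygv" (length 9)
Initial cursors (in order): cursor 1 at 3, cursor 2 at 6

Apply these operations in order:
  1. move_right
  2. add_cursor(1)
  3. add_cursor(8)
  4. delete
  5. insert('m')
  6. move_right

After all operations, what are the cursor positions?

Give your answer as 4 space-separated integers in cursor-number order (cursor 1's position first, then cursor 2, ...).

Answer: 5 9 2 9

Derivation:
After op 1 (move_right): buffer="tredgvygv" (len 9), cursors c1@4 c2@7, authorship .........
After op 2 (add_cursor(1)): buffer="tredgvygv" (len 9), cursors c3@1 c1@4 c2@7, authorship .........
After op 3 (add_cursor(8)): buffer="tredgvygv" (len 9), cursors c3@1 c1@4 c2@7 c4@8, authorship .........
After op 4 (delete): buffer="regvv" (len 5), cursors c3@0 c1@2 c2@4 c4@4, authorship .....
After op 5 (insert('m')): buffer="mremgvmmv" (len 9), cursors c3@1 c1@4 c2@8 c4@8, authorship 3..1..24.
After op 6 (move_right): buffer="mremgvmmv" (len 9), cursors c3@2 c1@5 c2@9 c4@9, authorship 3..1..24.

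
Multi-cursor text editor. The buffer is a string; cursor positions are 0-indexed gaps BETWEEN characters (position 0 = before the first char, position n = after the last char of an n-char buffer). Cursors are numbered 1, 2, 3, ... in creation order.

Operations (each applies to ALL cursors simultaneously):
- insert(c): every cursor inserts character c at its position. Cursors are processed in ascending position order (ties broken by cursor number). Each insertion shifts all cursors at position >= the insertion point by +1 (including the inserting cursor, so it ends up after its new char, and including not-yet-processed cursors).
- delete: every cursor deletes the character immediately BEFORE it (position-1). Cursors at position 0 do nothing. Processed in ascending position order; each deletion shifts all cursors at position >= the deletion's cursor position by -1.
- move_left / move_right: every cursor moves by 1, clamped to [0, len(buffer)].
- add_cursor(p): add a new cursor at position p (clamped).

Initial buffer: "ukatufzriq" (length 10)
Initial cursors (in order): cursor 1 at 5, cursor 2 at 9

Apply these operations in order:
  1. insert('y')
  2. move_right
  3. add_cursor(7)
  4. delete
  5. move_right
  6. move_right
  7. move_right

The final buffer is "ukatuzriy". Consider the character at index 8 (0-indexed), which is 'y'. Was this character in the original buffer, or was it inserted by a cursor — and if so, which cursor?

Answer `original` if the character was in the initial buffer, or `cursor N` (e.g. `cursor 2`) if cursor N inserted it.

Answer: cursor 2

Derivation:
After op 1 (insert('y')): buffer="ukatuyfzriyq" (len 12), cursors c1@6 c2@11, authorship .....1....2.
After op 2 (move_right): buffer="ukatuyfzriyq" (len 12), cursors c1@7 c2@12, authorship .....1....2.
After op 3 (add_cursor(7)): buffer="ukatuyfzriyq" (len 12), cursors c1@7 c3@7 c2@12, authorship .....1....2.
After op 4 (delete): buffer="ukatuzriy" (len 9), cursors c1@5 c3@5 c2@9, authorship ........2
After op 5 (move_right): buffer="ukatuzriy" (len 9), cursors c1@6 c3@6 c2@9, authorship ........2
After op 6 (move_right): buffer="ukatuzriy" (len 9), cursors c1@7 c3@7 c2@9, authorship ........2
After op 7 (move_right): buffer="ukatuzriy" (len 9), cursors c1@8 c3@8 c2@9, authorship ........2
Authorship (.=original, N=cursor N): . . . . . . . . 2
Index 8: author = 2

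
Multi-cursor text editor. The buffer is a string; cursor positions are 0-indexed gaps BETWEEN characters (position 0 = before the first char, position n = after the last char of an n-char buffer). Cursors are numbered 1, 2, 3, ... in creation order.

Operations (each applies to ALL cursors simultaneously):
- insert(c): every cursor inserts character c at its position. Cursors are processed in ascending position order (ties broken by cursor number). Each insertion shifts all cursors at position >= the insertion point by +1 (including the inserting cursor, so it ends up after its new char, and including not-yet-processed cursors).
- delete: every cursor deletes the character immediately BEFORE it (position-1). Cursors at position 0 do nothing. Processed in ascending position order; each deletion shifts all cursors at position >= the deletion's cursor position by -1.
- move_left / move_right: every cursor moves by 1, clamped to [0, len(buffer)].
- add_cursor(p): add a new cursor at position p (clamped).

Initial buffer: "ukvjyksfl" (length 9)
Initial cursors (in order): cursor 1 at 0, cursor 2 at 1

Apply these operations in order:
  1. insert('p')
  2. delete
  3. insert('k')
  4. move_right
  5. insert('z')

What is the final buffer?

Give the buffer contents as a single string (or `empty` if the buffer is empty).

After op 1 (insert('p')): buffer="pupkvjyksfl" (len 11), cursors c1@1 c2@3, authorship 1.2........
After op 2 (delete): buffer="ukvjyksfl" (len 9), cursors c1@0 c2@1, authorship .........
After op 3 (insert('k')): buffer="kukkvjyksfl" (len 11), cursors c1@1 c2@3, authorship 1.2........
After op 4 (move_right): buffer="kukkvjyksfl" (len 11), cursors c1@2 c2@4, authorship 1.2........
After op 5 (insert('z')): buffer="kuzkkzvjyksfl" (len 13), cursors c1@3 c2@6, authorship 1.12.2.......

Answer: kuzkkzvjyksfl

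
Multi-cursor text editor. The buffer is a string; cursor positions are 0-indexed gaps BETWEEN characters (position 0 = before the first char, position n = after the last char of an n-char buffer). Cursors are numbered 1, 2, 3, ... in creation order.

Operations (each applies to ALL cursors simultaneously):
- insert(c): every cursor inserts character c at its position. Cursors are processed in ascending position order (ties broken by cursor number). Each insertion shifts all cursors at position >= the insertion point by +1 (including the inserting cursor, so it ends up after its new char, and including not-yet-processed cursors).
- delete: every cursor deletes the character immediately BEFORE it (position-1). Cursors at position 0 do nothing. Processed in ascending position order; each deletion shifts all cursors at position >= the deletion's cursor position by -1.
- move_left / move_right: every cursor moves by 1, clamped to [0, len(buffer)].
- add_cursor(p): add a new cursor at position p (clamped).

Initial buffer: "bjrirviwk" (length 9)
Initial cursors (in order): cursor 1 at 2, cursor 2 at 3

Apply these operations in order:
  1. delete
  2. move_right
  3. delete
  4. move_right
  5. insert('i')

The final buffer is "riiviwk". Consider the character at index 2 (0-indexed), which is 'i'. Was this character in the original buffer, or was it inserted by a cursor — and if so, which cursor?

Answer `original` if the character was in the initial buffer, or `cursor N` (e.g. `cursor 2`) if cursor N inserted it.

After op 1 (delete): buffer="birviwk" (len 7), cursors c1@1 c2@1, authorship .......
After op 2 (move_right): buffer="birviwk" (len 7), cursors c1@2 c2@2, authorship .......
After op 3 (delete): buffer="rviwk" (len 5), cursors c1@0 c2@0, authorship .....
After op 4 (move_right): buffer="rviwk" (len 5), cursors c1@1 c2@1, authorship .....
After op 5 (insert('i')): buffer="riiviwk" (len 7), cursors c1@3 c2@3, authorship .12....
Authorship (.=original, N=cursor N): . 1 2 . . . .
Index 2: author = 2

Answer: cursor 2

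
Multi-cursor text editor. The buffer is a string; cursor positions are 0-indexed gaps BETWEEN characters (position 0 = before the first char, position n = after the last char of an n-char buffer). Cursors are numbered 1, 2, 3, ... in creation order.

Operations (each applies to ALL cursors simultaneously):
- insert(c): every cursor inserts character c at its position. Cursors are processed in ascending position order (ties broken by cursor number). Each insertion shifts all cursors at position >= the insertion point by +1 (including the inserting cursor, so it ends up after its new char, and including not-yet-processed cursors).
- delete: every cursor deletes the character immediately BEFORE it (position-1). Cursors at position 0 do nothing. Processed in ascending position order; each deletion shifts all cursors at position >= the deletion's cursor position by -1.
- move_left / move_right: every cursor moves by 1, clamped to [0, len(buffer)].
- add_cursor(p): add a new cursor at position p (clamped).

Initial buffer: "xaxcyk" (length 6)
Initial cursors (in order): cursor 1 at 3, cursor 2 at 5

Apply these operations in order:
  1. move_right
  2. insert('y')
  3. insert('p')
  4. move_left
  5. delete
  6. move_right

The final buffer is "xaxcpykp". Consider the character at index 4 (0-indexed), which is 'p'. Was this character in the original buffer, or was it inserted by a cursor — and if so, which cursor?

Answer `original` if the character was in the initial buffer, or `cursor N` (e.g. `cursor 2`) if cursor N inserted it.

After op 1 (move_right): buffer="xaxcyk" (len 6), cursors c1@4 c2@6, authorship ......
After op 2 (insert('y')): buffer="xaxcyyky" (len 8), cursors c1@5 c2@8, authorship ....1..2
After op 3 (insert('p')): buffer="xaxcypykyp" (len 10), cursors c1@6 c2@10, authorship ....11..22
After op 4 (move_left): buffer="xaxcypykyp" (len 10), cursors c1@5 c2@9, authorship ....11..22
After op 5 (delete): buffer="xaxcpykp" (len 8), cursors c1@4 c2@7, authorship ....1..2
After op 6 (move_right): buffer="xaxcpykp" (len 8), cursors c1@5 c2@8, authorship ....1..2
Authorship (.=original, N=cursor N): . . . . 1 . . 2
Index 4: author = 1

Answer: cursor 1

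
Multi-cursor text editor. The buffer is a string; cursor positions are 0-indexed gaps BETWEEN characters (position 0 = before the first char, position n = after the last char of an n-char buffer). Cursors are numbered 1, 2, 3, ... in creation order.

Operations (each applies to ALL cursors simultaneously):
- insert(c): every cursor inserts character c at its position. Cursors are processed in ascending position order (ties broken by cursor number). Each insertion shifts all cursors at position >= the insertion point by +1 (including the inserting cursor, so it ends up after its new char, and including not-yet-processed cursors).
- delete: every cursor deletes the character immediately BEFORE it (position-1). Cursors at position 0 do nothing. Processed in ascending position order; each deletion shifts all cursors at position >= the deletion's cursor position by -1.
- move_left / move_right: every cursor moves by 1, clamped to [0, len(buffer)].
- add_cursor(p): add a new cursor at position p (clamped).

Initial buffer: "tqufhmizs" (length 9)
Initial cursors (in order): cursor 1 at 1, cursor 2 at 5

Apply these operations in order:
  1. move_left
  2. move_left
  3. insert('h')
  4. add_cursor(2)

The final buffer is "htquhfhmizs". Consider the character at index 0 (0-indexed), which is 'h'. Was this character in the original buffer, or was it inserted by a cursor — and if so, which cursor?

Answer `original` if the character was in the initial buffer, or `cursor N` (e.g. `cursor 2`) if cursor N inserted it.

Answer: cursor 1

Derivation:
After op 1 (move_left): buffer="tqufhmizs" (len 9), cursors c1@0 c2@4, authorship .........
After op 2 (move_left): buffer="tqufhmizs" (len 9), cursors c1@0 c2@3, authorship .........
After op 3 (insert('h')): buffer="htquhfhmizs" (len 11), cursors c1@1 c2@5, authorship 1...2......
After op 4 (add_cursor(2)): buffer="htquhfhmizs" (len 11), cursors c1@1 c3@2 c2@5, authorship 1...2......
Authorship (.=original, N=cursor N): 1 . . . 2 . . . . . .
Index 0: author = 1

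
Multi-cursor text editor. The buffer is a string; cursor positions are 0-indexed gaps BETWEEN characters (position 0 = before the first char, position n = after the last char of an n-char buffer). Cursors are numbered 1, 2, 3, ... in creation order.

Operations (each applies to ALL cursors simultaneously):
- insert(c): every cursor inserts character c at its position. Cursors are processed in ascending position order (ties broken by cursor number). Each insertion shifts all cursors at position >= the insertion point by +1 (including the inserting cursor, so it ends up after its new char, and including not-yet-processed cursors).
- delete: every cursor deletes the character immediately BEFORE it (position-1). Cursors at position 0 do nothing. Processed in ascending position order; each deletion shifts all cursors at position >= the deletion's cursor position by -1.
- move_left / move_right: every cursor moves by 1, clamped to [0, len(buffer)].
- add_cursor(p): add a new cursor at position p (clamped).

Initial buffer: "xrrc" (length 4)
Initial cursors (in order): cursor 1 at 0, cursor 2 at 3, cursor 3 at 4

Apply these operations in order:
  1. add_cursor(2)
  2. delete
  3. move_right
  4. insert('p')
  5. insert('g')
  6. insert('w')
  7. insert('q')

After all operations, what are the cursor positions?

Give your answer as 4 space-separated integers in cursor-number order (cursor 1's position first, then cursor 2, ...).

After op 1 (add_cursor(2)): buffer="xrrc" (len 4), cursors c1@0 c4@2 c2@3 c3@4, authorship ....
After op 2 (delete): buffer="x" (len 1), cursors c1@0 c2@1 c3@1 c4@1, authorship .
After op 3 (move_right): buffer="x" (len 1), cursors c1@1 c2@1 c3@1 c4@1, authorship .
After op 4 (insert('p')): buffer="xpppp" (len 5), cursors c1@5 c2@5 c3@5 c4@5, authorship .1234
After op 5 (insert('g')): buffer="xppppgggg" (len 9), cursors c1@9 c2@9 c3@9 c4@9, authorship .12341234
After op 6 (insert('w')): buffer="xppppggggwwww" (len 13), cursors c1@13 c2@13 c3@13 c4@13, authorship .123412341234
After op 7 (insert('q')): buffer="xppppggggwwwwqqqq" (len 17), cursors c1@17 c2@17 c3@17 c4@17, authorship .1234123412341234

Answer: 17 17 17 17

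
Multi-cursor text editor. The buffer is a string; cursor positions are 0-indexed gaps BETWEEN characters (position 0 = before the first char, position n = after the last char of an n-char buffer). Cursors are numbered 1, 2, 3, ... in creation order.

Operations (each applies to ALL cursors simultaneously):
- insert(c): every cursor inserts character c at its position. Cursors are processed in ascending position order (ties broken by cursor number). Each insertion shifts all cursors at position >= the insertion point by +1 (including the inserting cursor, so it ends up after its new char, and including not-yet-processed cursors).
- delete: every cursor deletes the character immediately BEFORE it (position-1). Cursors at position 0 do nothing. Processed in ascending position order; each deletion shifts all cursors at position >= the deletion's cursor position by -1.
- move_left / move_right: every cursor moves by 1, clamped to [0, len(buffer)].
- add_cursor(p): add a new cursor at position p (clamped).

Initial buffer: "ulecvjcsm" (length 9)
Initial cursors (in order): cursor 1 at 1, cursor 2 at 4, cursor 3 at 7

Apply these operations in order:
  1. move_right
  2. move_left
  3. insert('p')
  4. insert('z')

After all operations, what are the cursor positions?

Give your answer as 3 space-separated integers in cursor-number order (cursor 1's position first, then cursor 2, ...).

After op 1 (move_right): buffer="ulecvjcsm" (len 9), cursors c1@2 c2@5 c3@8, authorship .........
After op 2 (move_left): buffer="ulecvjcsm" (len 9), cursors c1@1 c2@4 c3@7, authorship .........
After op 3 (insert('p')): buffer="uplecpvjcpsm" (len 12), cursors c1@2 c2@6 c3@10, authorship .1...2...3..
After op 4 (insert('z')): buffer="upzlecpzvjcpzsm" (len 15), cursors c1@3 c2@8 c3@13, authorship .11...22...33..

Answer: 3 8 13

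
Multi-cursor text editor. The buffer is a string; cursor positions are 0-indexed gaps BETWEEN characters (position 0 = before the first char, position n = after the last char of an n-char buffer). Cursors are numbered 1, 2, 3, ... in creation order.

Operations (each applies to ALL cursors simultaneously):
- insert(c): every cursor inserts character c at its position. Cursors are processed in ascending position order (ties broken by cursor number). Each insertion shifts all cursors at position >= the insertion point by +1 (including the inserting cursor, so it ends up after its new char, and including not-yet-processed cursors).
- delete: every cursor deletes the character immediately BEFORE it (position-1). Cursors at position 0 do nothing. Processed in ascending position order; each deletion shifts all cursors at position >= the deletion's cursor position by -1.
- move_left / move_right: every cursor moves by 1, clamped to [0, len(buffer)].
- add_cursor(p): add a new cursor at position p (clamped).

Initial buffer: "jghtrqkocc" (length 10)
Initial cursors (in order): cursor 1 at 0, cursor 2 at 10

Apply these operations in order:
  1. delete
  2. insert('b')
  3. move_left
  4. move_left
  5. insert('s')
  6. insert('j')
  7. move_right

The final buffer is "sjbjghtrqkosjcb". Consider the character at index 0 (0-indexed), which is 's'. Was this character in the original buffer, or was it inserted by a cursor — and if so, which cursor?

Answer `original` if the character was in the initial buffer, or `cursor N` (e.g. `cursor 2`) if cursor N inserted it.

Answer: cursor 1

Derivation:
After op 1 (delete): buffer="jghtrqkoc" (len 9), cursors c1@0 c2@9, authorship .........
After op 2 (insert('b')): buffer="bjghtrqkocb" (len 11), cursors c1@1 c2@11, authorship 1.........2
After op 3 (move_left): buffer="bjghtrqkocb" (len 11), cursors c1@0 c2@10, authorship 1.........2
After op 4 (move_left): buffer="bjghtrqkocb" (len 11), cursors c1@0 c2@9, authorship 1.........2
After op 5 (insert('s')): buffer="sbjghtrqkoscb" (len 13), cursors c1@1 c2@11, authorship 11........2.2
After op 6 (insert('j')): buffer="sjbjghtrqkosjcb" (len 15), cursors c1@2 c2@13, authorship 111........22.2
After op 7 (move_right): buffer="sjbjghtrqkosjcb" (len 15), cursors c1@3 c2@14, authorship 111........22.2
Authorship (.=original, N=cursor N): 1 1 1 . . . . . . . . 2 2 . 2
Index 0: author = 1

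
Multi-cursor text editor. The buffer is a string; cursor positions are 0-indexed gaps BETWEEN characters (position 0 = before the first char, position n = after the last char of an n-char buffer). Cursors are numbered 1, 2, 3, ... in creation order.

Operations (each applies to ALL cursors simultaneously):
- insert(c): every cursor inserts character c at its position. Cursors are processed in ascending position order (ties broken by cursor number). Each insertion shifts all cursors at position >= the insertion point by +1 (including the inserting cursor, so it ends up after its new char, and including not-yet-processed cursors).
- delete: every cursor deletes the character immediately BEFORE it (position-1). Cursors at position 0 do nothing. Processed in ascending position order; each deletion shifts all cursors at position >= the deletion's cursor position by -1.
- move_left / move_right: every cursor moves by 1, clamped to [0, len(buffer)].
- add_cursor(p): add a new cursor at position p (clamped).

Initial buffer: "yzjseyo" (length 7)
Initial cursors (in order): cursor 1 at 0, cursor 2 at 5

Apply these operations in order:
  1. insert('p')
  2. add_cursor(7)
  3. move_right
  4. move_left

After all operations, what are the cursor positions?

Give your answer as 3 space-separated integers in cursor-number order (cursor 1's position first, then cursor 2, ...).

Answer: 1 7 7

Derivation:
After op 1 (insert('p')): buffer="pyzjsepyo" (len 9), cursors c1@1 c2@7, authorship 1.....2..
After op 2 (add_cursor(7)): buffer="pyzjsepyo" (len 9), cursors c1@1 c2@7 c3@7, authorship 1.....2..
After op 3 (move_right): buffer="pyzjsepyo" (len 9), cursors c1@2 c2@8 c3@8, authorship 1.....2..
After op 4 (move_left): buffer="pyzjsepyo" (len 9), cursors c1@1 c2@7 c3@7, authorship 1.....2..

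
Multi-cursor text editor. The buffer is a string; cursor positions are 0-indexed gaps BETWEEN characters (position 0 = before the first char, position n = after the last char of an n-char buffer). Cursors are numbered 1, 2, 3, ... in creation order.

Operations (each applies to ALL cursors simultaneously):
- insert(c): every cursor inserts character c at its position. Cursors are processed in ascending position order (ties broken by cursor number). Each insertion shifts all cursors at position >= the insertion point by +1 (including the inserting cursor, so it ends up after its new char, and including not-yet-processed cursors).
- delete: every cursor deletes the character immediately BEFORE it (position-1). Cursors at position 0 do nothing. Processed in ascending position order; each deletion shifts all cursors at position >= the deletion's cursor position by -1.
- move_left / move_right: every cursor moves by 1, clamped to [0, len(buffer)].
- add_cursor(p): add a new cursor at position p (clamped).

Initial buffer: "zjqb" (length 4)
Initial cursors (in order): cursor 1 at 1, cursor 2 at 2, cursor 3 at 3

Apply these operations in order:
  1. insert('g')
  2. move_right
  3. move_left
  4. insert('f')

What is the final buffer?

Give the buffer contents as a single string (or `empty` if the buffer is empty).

After op 1 (insert('g')): buffer="zgjgqgb" (len 7), cursors c1@2 c2@4 c3@6, authorship .1.2.3.
After op 2 (move_right): buffer="zgjgqgb" (len 7), cursors c1@3 c2@5 c3@7, authorship .1.2.3.
After op 3 (move_left): buffer="zgjgqgb" (len 7), cursors c1@2 c2@4 c3@6, authorship .1.2.3.
After op 4 (insert('f')): buffer="zgfjgfqgfb" (len 10), cursors c1@3 c2@6 c3@9, authorship .11.22.33.

Answer: zgfjgfqgfb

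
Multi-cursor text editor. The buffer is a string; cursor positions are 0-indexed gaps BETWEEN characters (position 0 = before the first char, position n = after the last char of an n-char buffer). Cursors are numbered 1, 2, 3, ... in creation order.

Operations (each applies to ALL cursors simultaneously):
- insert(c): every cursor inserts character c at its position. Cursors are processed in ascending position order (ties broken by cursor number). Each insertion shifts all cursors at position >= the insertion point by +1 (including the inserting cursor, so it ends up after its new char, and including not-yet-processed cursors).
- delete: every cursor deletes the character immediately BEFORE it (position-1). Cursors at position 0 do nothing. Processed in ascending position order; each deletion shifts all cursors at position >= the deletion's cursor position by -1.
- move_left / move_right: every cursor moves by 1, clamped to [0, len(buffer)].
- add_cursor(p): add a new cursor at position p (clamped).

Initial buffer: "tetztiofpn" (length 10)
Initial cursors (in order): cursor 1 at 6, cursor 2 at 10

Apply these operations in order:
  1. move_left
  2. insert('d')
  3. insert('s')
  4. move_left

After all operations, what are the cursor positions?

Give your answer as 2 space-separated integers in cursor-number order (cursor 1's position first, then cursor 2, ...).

After op 1 (move_left): buffer="tetztiofpn" (len 10), cursors c1@5 c2@9, authorship ..........
After op 2 (insert('d')): buffer="tetztdiofpdn" (len 12), cursors c1@6 c2@11, authorship .....1....2.
After op 3 (insert('s')): buffer="tetztdsiofpdsn" (len 14), cursors c1@7 c2@13, authorship .....11....22.
After op 4 (move_left): buffer="tetztdsiofpdsn" (len 14), cursors c1@6 c2@12, authorship .....11....22.

Answer: 6 12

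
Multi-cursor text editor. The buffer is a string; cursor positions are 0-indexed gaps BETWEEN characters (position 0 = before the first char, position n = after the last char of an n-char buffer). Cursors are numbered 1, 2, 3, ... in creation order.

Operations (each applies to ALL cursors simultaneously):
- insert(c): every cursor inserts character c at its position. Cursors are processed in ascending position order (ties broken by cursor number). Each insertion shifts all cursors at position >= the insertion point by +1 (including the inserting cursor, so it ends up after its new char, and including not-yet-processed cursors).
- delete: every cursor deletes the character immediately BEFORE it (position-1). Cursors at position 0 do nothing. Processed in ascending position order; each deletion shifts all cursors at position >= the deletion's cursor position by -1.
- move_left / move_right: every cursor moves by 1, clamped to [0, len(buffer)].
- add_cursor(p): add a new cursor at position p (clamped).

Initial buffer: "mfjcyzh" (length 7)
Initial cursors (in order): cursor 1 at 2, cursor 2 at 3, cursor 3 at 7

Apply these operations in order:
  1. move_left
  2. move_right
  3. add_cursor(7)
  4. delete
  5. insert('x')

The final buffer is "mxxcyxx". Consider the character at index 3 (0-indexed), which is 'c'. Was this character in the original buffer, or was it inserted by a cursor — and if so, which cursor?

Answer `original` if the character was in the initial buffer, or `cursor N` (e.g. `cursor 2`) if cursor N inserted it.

After op 1 (move_left): buffer="mfjcyzh" (len 7), cursors c1@1 c2@2 c3@6, authorship .......
After op 2 (move_right): buffer="mfjcyzh" (len 7), cursors c1@2 c2@3 c3@7, authorship .......
After op 3 (add_cursor(7)): buffer="mfjcyzh" (len 7), cursors c1@2 c2@3 c3@7 c4@7, authorship .......
After op 4 (delete): buffer="mcy" (len 3), cursors c1@1 c2@1 c3@3 c4@3, authorship ...
After op 5 (insert('x')): buffer="mxxcyxx" (len 7), cursors c1@3 c2@3 c3@7 c4@7, authorship .12..34
Authorship (.=original, N=cursor N): . 1 2 . . 3 4
Index 3: author = original

Answer: original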